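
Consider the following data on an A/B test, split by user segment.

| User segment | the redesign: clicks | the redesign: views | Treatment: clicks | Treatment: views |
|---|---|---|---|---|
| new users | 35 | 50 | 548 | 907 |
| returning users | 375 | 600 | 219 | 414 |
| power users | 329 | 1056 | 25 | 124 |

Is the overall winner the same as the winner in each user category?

New users: the redesign 35/50 = 70.0%, Treatment 548/907 = 60.4% → the redesign
Returning users: the redesign 375/600 = 62.5%, Treatment 219/414 = 52.9% → the redesign
Power users: the redesign 329/1056 = 31.2%, Treatment 25/124 = 20.2% → the redesign
Overall: the redesign 739/1706 = 43.3%, Treatment 792/1445 = 54.8% → Treatment
The redesign wins each user group but Treatment wins overall — the comparison reverses. The redesign's views skew toward power users, which has a lower base rate.

No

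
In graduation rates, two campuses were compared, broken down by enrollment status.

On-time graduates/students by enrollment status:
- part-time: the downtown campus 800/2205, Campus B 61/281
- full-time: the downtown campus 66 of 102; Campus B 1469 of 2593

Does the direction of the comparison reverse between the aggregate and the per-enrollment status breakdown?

Yes

Part-time: the downtown campus 800/2205 = 36.3%, Campus B 61/281 = 21.7% → the downtown campus
Full-time: the downtown campus 66/102 = 64.7%, Campus B 1469/2593 = 56.7% → the downtown campus
Overall: the downtown campus 866/2307 = 37.5%, Campus B 1530/2874 = 53.2% → Campus B
The downtown campus wins each enrollment group but Campus B wins overall — the comparison reverses. The downtown campus's students skew toward part-time, which has a lower base rate.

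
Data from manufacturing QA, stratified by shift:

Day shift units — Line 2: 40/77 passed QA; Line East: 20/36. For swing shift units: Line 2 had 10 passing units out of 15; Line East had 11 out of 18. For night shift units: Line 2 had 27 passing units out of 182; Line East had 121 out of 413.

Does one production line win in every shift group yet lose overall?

No

Day shift: Line 2 40/77 = 51.9%, Line East 20/36 = 55.6% → Line East
Swing shift: Line 2 10/15 = 66.7%, Line East 11/18 = 61.1% → Line 2
Night shift: Line 2 27/182 = 14.8%, Line East 121/413 = 29.3% → Line East
Overall: Line 2 77/274 = 28.1%, Line East 152/467 = 32.5% → Line East
Neither sweeps: Line 2 wins 1 of 3 groups, Line East wins 2. Line East wins overall but not every group — no Simpson reversal.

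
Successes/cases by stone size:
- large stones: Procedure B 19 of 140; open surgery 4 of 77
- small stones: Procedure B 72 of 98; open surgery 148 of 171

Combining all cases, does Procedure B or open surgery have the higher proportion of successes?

open surgery

Large stones: Procedure B 19/140 = 13.6%, open surgery 4/77 = 5.2% → Procedure B
Small stones: Procedure B 72/98 = 73.5%, open surgery 148/171 = 86.5% → open surgery
Overall: Procedure B 91/238 = 38.2%, open surgery 152/248 = 61.3% → open surgery
(Neither sweeps every stone group, but open surgery has the higher pooled rate.)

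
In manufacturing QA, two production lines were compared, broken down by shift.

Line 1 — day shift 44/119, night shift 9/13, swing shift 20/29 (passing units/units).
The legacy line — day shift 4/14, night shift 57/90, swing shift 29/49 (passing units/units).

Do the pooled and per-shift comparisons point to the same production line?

No

Day shift: Line 1 44/119 = 37.0%, the legacy line 4/14 = 28.6% → Line 1
Night shift: Line 1 9/13 = 69.2%, the legacy line 57/90 = 63.3% → Line 1
Swing shift: Line 1 20/29 = 69.0%, the legacy line 29/49 = 59.2% → Line 1
Overall: Line 1 73/161 = 45.3%, the legacy line 90/153 = 58.8% → the legacy line
Line 1 wins each shift group but the legacy line wins overall — the comparison reverses. Line 1's units skew toward day shift, which has a lower base rate.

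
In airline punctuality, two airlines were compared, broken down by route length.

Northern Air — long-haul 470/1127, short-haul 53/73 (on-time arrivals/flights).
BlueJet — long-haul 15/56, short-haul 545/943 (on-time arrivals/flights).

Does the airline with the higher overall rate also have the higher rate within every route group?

No

Long-haul: Northern Air 470/1127 = 41.7%, BlueJet 15/56 = 26.8% → Northern Air
Short-haul: Northern Air 53/73 = 72.6%, BlueJet 545/943 = 57.8% → Northern Air
Overall: Northern Air 523/1200 = 43.6%, BlueJet 560/999 = 56.1% → BlueJet
Northern Air wins each route group but BlueJet wins overall — the comparison reverses. Northern Air's flights skew toward long-haul, which has a lower base rate.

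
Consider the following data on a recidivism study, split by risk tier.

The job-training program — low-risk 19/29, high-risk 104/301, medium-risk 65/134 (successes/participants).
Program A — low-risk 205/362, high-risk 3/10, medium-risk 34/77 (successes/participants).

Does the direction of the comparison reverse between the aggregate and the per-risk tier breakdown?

Low-risk: the job-training program 19/29 = 65.5%, Program A 205/362 = 56.6% → the job-training program
High-risk: the job-training program 104/301 = 34.6%, Program A 3/10 = 30.0% → the job-training program
Medium-risk: the job-training program 65/134 = 48.5%, Program A 34/77 = 44.2% → the job-training program
Overall: the job-training program 188/464 = 40.5%, Program A 242/449 = 53.9% → Program A
The job-training program wins each risk group but Program A wins overall — the comparison reverses. The job-training program's participants skew toward high-risk, which has a lower base rate.

Yes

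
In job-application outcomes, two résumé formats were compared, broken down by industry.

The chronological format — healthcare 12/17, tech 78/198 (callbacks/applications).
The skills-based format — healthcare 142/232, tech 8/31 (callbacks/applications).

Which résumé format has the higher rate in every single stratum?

Healthcare: the chronological format 12/17 = 70.6%, the skills-based format 142/232 = 61.2% → the chronological format
Tech: the chronological format 78/198 = 39.4%, the skills-based format 8/31 = 25.8% → the chronological format
The chronological format has the higher rate in both groups.

the chronological format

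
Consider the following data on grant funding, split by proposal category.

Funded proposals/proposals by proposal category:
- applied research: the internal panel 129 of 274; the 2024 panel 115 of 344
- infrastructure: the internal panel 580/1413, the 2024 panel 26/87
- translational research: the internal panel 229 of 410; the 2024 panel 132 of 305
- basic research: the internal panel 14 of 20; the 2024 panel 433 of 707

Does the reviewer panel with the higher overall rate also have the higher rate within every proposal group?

Applied research: the internal panel 129/274 = 47.1%, the 2024 panel 115/344 = 33.4% → the internal panel
Infrastructure: the internal panel 580/1413 = 41.0%, the 2024 panel 26/87 = 29.9% → the internal panel
Translational research: the internal panel 229/410 = 55.9%, the 2024 panel 132/305 = 43.3% → the internal panel
Basic research: the internal panel 14/20 = 70.0%, the 2024 panel 433/707 = 61.2% → the internal panel
Overall: the internal panel 952/2117 = 45.0%, the 2024 panel 706/1443 = 48.9% → the 2024 panel
The internal panel wins each proposal group but the 2024 panel wins overall — the comparison reverses. The internal panel's proposals skew toward infrastructure, which has a lower base rate.

No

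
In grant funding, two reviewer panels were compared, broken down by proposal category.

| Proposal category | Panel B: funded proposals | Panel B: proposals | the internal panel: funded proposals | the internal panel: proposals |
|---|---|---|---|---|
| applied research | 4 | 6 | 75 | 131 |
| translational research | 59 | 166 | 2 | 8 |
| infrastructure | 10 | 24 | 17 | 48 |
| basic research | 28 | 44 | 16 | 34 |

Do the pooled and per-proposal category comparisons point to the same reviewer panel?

No

Applied research: Panel B 4/6 = 66.7%, the internal panel 75/131 = 57.3% → Panel B
Translational research: Panel B 59/166 = 35.5%, the internal panel 2/8 = 25.0% → Panel B
Infrastructure: Panel B 10/24 = 41.7%, the internal panel 17/48 = 35.4% → Panel B
Basic research: Panel B 28/44 = 63.6%, the internal panel 16/34 = 47.1% → Panel B
Overall: Panel B 101/240 = 42.1%, the internal panel 110/221 = 49.8% → the internal panel
Panel B wins each proposal group but the internal panel wins overall — the comparison reverses. Panel B's proposals skew toward translational research, which has a lower base rate.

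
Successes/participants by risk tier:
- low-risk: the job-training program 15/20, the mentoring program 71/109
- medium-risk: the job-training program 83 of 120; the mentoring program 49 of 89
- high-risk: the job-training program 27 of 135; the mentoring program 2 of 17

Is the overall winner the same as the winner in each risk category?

Low-risk: the job-training program 15/20 = 75.0%, the mentoring program 71/109 = 65.1% → the job-training program
Medium-risk: the job-training program 83/120 = 69.2%, the mentoring program 49/89 = 55.1% → the job-training program
High-risk: the job-training program 27/135 = 20.0%, the mentoring program 2/17 = 11.8% → the job-training program
Overall: the job-training program 125/275 = 45.5%, the mentoring program 122/215 = 56.7% → the mentoring program
The job-training program wins each risk group but the mentoring program wins overall — the comparison reverses. The job-training program's participants skew toward high-risk, which has a lower base rate.

No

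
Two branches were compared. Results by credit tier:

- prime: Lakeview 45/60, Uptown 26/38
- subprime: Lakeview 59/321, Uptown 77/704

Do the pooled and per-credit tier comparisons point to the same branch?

Prime: Lakeview 45/60 = 75.0%, Uptown 26/38 = 68.4% → Lakeview
Subprime: Lakeview 59/321 = 18.4%, Uptown 77/704 = 10.9% → Lakeview
Overall: Lakeview 104/381 = 27.3%, Uptown 103/742 = 13.9% → Lakeview
Lakeview wins overall and in every credit group — no reversal.

Yes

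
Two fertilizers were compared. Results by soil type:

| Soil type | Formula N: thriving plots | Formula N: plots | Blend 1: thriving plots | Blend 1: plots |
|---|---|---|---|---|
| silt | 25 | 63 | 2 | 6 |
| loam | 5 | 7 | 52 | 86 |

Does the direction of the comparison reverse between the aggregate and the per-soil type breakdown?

Yes

Silt: Formula N 25/63 = 39.7%, Blend 1 2/6 = 33.3% → Formula N
Loam: Formula N 5/7 = 71.4%, Blend 1 52/86 = 60.5% → Formula N
Overall: Formula N 30/70 = 42.9%, Blend 1 54/92 = 58.7% → Blend 1
Formula N wins each soil group but Blend 1 wins overall — the comparison reverses. Formula N's plots skew toward silt, which has a lower base rate.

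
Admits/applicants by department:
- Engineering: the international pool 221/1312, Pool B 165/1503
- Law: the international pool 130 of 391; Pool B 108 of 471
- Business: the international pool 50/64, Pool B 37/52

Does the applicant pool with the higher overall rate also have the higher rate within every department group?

Yes

Engineering: the international pool 221/1312 = 16.8%, Pool B 165/1503 = 11.0% → the international pool
Law: the international pool 130/391 = 33.2%, Pool B 108/471 = 22.9% → the international pool
Business: the international pool 50/64 = 78.1%, Pool B 37/52 = 71.2% → the international pool
Overall: the international pool 401/1767 = 22.7%, Pool B 310/2026 = 15.3% → the international pool
The international pool wins overall and in every department group — no reversal.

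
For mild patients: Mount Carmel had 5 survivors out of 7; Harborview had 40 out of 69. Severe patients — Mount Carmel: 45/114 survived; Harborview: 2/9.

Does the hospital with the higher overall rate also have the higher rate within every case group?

No

Mild: Mount Carmel 5/7 = 71.4%, Harborview 40/69 = 58.0% → Mount Carmel
Severe: Mount Carmel 45/114 = 39.5%, Harborview 2/9 = 22.2% → Mount Carmel
Overall: Mount Carmel 50/121 = 41.3%, Harborview 42/78 = 53.8% → Harborview
Mount Carmel wins each case group but Harborview wins overall — the comparison reverses. Mount Carmel's patients skew toward severe, which has a lower base rate.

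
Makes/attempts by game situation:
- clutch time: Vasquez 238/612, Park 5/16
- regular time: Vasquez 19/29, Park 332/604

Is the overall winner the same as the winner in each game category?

Clutch time: Vasquez 238/612 = 38.9%, Park 5/16 = 31.2% → Vasquez
Regular time: Vasquez 19/29 = 65.5%, Park 332/604 = 55.0% → Vasquez
Overall: Vasquez 257/641 = 40.1%, Park 337/620 = 54.4% → Park
Vasquez wins each game group but Park wins overall — the comparison reverses. Vasquez's attempts skew toward clutch time, which has a lower base rate.

No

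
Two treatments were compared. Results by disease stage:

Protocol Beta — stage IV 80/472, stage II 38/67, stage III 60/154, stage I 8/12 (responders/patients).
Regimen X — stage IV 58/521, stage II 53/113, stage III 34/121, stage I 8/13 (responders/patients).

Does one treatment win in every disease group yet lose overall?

Stage IV: Protocol Beta 80/472 = 16.9%, Regimen X 58/521 = 11.1% → Protocol Beta
Stage II: Protocol Beta 38/67 = 56.7%, Regimen X 53/113 = 46.9% → Protocol Beta
Stage III: Protocol Beta 60/154 = 39.0%, Regimen X 34/121 = 28.1% → Protocol Beta
Stage I: Protocol Beta 8/12 = 66.7%, Regimen X 8/13 = 61.5% → Protocol Beta
Overall: Protocol Beta 186/705 = 26.4%, Regimen X 153/768 = 19.9% → Protocol Beta
Protocol Beta wins overall and in every disease group — no reversal.

No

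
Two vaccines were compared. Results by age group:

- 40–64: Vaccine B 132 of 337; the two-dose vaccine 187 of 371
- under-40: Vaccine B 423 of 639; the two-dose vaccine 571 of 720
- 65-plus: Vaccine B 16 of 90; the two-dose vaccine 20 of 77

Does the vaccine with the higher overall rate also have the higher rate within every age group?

40–64: Vaccine B 132/337 = 39.2%, the two-dose vaccine 187/371 = 50.4% → the two-dose vaccine
Under-40: Vaccine B 423/639 = 66.2%, the two-dose vaccine 571/720 = 79.3% → the two-dose vaccine
65-plus: Vaccine B 16/90 = 17.8%, the two-dose vaccine 20/77 = 26.0% → the two-dose vaccine
Overall: Vaccine B 571/1066 = 53.6%, the two-dose vaccine 778/1168 = 66.6% → the two-dose vaccine
The two-dose vaccine wins overall and in every age group — no reversal.

Yes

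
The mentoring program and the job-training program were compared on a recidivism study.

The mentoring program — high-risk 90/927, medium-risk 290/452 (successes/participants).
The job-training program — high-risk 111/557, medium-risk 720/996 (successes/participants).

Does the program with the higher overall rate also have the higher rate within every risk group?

Yes

High-risk: the mentoring program 90/927 = 9.7%, the job-training program 111/557 = 19.9% → the job-training program
Medium-risk: the mentoring program 290/452 = 64.2%, the job-training program 720/996 = 72.3% → the job-training program
Overall: the mentoring program 380/1379 = 27.6%, the job-training program 831/1553 = 53.5% → the job-training program
The job-training program wins overall and in every risk group — no reversal.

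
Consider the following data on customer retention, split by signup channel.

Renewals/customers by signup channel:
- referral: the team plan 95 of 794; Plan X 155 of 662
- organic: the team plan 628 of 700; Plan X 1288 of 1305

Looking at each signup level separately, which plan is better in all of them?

Referral: the team plan 95/794 = 12.0%, Plan X 155/662 = 23.4% → Plan X
Organic: the team plan 628/700 = 89.7%, Plan X 1288/1305 = 98.7% → Plan X
Plan X has the higher rate in both groups.

Plan X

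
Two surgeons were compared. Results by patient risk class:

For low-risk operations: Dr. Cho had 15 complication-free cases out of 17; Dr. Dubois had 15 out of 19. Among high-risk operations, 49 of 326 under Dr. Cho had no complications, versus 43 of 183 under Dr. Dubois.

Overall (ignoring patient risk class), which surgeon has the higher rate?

Dr. Dubois

Low-risk: Dr. Cho 15/17 = 88.2%, Dr. Dubois 15/19 = 78.9% → Dr. Cho
High-risk: Dr. Cho 49/326 = 15.0%, Dr. Dubois 43/183 = 23.5% → Dr. Dubois
Overall: Dr. Cho 64/343 = 18.7%, Dr. Dubois 58/202 = 28.7% → Dr. Dubois
(Neither sweeps every patient risk group, but Dr. Dubois has the higher pooled rate.)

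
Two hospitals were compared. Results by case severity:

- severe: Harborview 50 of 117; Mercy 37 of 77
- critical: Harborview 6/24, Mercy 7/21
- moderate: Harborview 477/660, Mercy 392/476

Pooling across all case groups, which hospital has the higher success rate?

Severe: Harborview 50/117 = 42.7%, Mercy 37/77 = 48.1% → Mercy
Critical: Harborview 6/24 = 25.0%, Mercy 7/21 = 33.3% → Mercy
Moderate: Harborview 477/660 = 72.3%, Mercy 392/476 = 82.4% → Mercy
Overall: Harborview 533/801 = 66.5%, Mercy 436/574 = 76.0% → Mercy

Mercy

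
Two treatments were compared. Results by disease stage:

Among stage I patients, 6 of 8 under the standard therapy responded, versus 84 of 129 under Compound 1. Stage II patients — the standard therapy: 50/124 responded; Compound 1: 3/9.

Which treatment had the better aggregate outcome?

Stage I: the standard therapy 6/8 = 75.0%, Compound 1 84/129 = 65.1% → the standard therapy
Stage II: the standard therapy 50/124 = 40.3%, Compound 1 3/9 = 33.3% → the standard therapy
Overall: the standard therapy 56/132 = 42.4%, Compound 1 87/138 = 63.0% → Compound 1
(The standard therapy wins every disease group but Compound 1 wins overall — the standard therapy's patients skew toward the low-rate stage II group.)

Compound 1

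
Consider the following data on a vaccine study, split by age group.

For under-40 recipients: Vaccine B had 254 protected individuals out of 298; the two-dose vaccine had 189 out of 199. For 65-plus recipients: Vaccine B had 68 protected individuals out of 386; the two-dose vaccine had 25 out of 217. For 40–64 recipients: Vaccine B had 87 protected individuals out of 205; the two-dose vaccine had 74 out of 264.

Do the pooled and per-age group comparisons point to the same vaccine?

Under-40: Vaccine B 254/298 = 85.2%, the two-dose vaccine 189/199 = 95.0% → the two-dose vaccine
65-plus: Vaccine B 68/386 = 17.6%, the two-dose vaccine 25/217 = 11.5% → Vaccine B
40–64: Vaccine B 87/205 = 42.4%, the two-dose vaccine 74/264 = 28.0% → Vaccine B
Overall: Vaccine B 409/889 = 46.0%, the two-dose vaccine 288/680 = 42.4% → Vaccine B
Neither sweeps: Vaccine B wins 2 of 3 groups, the two-dose vaccine wins 1. Vaccine B wins overall but not every group — no Simpson reversal.

No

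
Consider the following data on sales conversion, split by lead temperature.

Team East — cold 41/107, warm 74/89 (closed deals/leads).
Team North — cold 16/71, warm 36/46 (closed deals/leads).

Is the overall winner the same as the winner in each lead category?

Yes

Cold: Team East 41/107 = 38.3%, Team North 16/71 = 22.5% → Team East
Warm: Team East 74/89 = 83.1%, Team North 36/46 = 78.3% → Team East
Overall: Team East 115/196 = 58.7%, Team North 52/117 = 44.4% → Team East
Team East wins overall and in every lead group — no reversal.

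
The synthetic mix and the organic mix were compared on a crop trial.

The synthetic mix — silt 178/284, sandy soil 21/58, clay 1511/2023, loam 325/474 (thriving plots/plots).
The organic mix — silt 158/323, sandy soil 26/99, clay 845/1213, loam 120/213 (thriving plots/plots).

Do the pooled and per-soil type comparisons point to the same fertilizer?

Silt: the synthetic mix 178/284 = 62.7%, the organic mix 158/323 = 48.9% → the synthetic mix
Sandy soil: the synthetic mix 21/58 = 36.2%, the organic mix 26/99 = 26.3% → the synthetic mix
Clay: the synthetic mix 1511/2023 = 74.7%, the organic mix 845/1213 = 69.7% → the synthetic mix
Loam: the synthetic mix 325/474 = 68.6%, the organic mix 120/213 = 56.3% → the synthetic mix
Overall: the synthetic mix 2035/2839 = 71.7%, the organic mix 1149/1848 = 62.2% → the synthetic mix
The synthetic mix wins overall and in every soil group — no reversal.

Yes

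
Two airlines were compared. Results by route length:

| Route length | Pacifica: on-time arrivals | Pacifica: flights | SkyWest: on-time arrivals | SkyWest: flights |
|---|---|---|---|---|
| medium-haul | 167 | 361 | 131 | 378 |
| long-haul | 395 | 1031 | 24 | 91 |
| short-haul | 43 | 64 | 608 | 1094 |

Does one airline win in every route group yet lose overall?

Medium-haul: Pacifica 167/361 = 46.3%, SkyWest 131/378 = 34.7% → Pacifica
Long-haul: Pacifica 395/1031 = 38.3%, SkyWest 24/91 = 26.4% → Pacifica
Short-haul: Pacifica 43/64 = 67.2%, SkyWest 608/1094 = 55.6% → Pacifica
Overall: Pacifica 605/1456 = 41.6%, SkyWest 763/1563 = 48.8% → SkyWest
Pacifica wins each route group but SkyWest wins overall — the comparison reverses. Pacifica's flights skew toward long-haul, which has a lower base rate.

Yes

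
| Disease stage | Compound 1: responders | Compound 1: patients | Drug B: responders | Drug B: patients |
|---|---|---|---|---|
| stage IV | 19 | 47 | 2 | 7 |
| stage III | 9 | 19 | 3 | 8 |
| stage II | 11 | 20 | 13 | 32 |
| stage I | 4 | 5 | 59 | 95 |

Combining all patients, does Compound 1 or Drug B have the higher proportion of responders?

Drug B

Stage IV: Compound 1 19/47 = 40.4%, Drug B 2/7 = 28.6% → Compound 1
Stage III: Compound 1 9/19 = 47.4%, Drug B 3/8 = 37.5% → Compound 1
Stage II: Compound 1 11/20 = 55.0%, Drug B 13/32 = 40.6% → Compound 1
Stage I: Compound 1 4/5 = 80.0%, Drug B 59/95 = 62.1% → Compound 1
Overall: Compound 1 43/91 = 47.3%, Drug B 77/142 = 54.2% → Drug B
(Compound 1 wins every disease group but Drug B wins overall — Compound 1's patients skew toward the low-rate stage IV group.)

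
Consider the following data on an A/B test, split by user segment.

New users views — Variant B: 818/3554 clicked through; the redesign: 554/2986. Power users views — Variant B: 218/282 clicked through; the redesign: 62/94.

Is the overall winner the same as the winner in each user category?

New users: Variant B 818/3554 = 23.0%, the redesign 554/2986 = 18.6% → Variant B
Power users: Variant B 218/282 = 77.3%, the redesign 62/94 = 66.0% → Variant B
Overall: Variant B 1036/3836 = 27.0%, the redesign 616/3080 = 20.0% → Variant B
Variant B wins overall and in every user group — no reversal.

Yes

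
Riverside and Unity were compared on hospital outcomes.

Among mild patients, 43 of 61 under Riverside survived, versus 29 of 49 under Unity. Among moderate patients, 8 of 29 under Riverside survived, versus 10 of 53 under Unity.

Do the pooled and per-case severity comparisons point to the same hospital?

Mild: Riverside 43/61 = 70.5%, Unity 29/49 = 59.2% → Riverside
Moderate: Riverside 8/29 = 27.6%, Unity 10/53 = 18.9% → Riverside
Overall: Riverside 51/90 = 56.7%, Unity 39/102 = 38.2% → Riverside
Riverside wins overall and in every case group — no reversal.

Yes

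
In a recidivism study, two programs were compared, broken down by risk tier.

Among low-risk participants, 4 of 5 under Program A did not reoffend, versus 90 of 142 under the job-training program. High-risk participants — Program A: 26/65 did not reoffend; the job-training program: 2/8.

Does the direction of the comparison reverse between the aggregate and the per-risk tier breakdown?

Low-risk: Program A 4/5 = 80.0%, the job-training program 90/142 = 63.4% → Program A
High-risk: Program A 26/65 = 40.0%, the job-training program 2/8 = 25.0% → Program A
Overall: Program A 30/70 = 42.9%, the job-training program 92/150 = 61.3% → the job-training program
Program A wins each risk group but the job-training program wins overall — the comparison reverses. Program A's participants skew toward high-risk, which has a lower base rate.

Yes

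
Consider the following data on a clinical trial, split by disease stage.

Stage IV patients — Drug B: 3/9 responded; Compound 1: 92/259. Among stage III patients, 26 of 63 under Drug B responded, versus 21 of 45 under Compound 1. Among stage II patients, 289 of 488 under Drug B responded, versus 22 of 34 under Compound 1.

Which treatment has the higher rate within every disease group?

Compound 1

Stage IV: Drug B 3/9 = 33.3%, Compound 1 92/259 = 35.5% → Compound 1
Stage III: Drug B 26/63 = 41.3%, Compound 1 21/45 = 46.7% → Compound 1
Stage II: Drug B 289/488 = 59.2%, Compound 1 22/34 = 64.7% → Compound 1
Compound 1 has the higher rate in all 3 groups.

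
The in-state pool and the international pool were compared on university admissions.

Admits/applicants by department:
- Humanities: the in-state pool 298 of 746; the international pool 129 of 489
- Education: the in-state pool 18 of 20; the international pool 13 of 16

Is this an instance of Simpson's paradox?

Humanities: the in-state pool 298/746 = 39.9%, the international pool 129/489 = 26.4% → the in-state pool
Education: the in-state pool 18/20 = 90.0%, the international pool 13/16 = 81.2% → the in-state pool
Overall: the in-state pool 316/766 = 41.3%, the international pool 142/505 = 28.1% → the in-state pool
The in-state pool wins overall and in every department group — no reversal.

No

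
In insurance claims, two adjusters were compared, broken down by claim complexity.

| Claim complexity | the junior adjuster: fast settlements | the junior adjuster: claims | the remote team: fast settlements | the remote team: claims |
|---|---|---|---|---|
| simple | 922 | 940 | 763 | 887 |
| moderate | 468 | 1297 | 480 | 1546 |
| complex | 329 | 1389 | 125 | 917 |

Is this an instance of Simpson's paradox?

Simple: the junior adjuster 922/940 = 98.1%, the remote team 763/887 = 86.0% → the junior adjuster
Moderate: the junior adjuster 468/1297 = 36.1%, the remote team 480/1546 = 31.0% → the junior adjuster
Complex: the junior adjuster 329/1389 = 23.7%, the remote team 125/917 = 13.6% → the junior adjuster
Overall: the junior adjuster 1719/3626 = 47.4%, the remote team 1368/3350 = 40.8% → the junior adjuster
The junior adjuster wins overall and in every claim group — no reversal.

No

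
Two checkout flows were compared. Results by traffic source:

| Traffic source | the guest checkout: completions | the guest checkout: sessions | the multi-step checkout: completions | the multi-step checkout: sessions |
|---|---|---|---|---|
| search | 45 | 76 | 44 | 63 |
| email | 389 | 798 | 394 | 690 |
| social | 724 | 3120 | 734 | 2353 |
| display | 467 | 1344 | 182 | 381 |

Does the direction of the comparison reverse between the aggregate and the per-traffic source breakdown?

Search: the guest checkout 45/76 = 59.2%, the multi-step checkout 44/63 = 69.8% → the multi-step checkout
Email: the guest checkout 389/798 = 48.7%, the multi-step checkout 394/690 = 57.1% → the multi-step checkout
Social: the guest checkout 724/3120 = 23.2%, the multi-step checkout 734/2353 = 31.2% → the multi-step checkout
Display: the guest checkout 467/1344 = 34.7%, the multi-step checkout 182/381 = 47.8% → the multi-step checkout
Overall: the guest checkout 1625/5338 = 30.4%, the multi-step checkout 1354/3487 = 38.8% → the multi-step checkout
The multi-step checkout wins overall and in every traffic group — no reversal.

No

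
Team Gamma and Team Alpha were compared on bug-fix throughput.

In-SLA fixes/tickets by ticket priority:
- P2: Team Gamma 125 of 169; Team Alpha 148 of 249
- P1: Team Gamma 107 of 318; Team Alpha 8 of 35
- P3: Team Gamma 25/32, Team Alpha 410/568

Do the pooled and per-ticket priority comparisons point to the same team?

No

P2: Team Gamma 125/169 = 74.0%, Team Alpha 148/249 = 59.4% → Team Gamma
P1: Team Gamma 107/318 = 33.6%, Team Alpha 8/35 = 22.9% → Team Gamma
P3: Team Gamma 25/32 = 78.1%, Team Alpha 410/568 = 72.2% → Team Gamma
Overall: Team Gamma 257/519 = 49.5%, Team Alpha 566/852 = 66.4% → Team Alpha
Team Gamma wins each ticket group but Team Alpha wins overall — the comparison reverses. Team Gamma's tickets skew toward P1, which has a lower base rate.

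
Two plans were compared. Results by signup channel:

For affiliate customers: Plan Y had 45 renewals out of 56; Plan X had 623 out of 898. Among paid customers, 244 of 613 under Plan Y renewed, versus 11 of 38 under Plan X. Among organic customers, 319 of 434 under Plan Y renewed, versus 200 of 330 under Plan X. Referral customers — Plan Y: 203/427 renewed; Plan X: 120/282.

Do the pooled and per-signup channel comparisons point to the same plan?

No

Affiliate: Plan Y 45/56 = 80.4%, Plan X 623/898 = 69.4% → Plan Y
Paid: Plan Y 244/613 = 39.8%, Plan X 11/38 = 28.9% → Plan Y
Organic: Plan Y 319/434 = 73.5%, Plan X 200/330 = 60.6% → Plan Y
Referral: Plan Y 203/427 = 47.5%, Plan X 120/282 = 42.6% → Plan Y
Overall: Plan Y 811/1530 = 53.0%, Plan X 954/1548 = 61.6% → Plan X
Plan Y wins each signup group but Plan X wins overall — the comparison reverses. Plan Y's customers skew toward paid, which has a lower base rate.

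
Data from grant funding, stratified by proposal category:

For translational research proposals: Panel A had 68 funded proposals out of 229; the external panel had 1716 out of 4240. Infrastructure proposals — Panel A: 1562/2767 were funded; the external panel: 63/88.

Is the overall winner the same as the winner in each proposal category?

No

Translational research: Panel A 68/229 = 29.7%, the external panel 1716/4240 = 40.5% → the external panel
Infrastructure: Panel A 1562/2767 = 56.5%, the external panel 63/88 = 71.6% → the external panel
Overall: Panel A 1630/2996 = 54.4%, the external panel 1779/4328 = 41.1% → Panel A
The external panel wins each proposal group but Panel A wins overall — the comparison reverses. The external panel's proposals skew toward translational research, which has a lower base rate.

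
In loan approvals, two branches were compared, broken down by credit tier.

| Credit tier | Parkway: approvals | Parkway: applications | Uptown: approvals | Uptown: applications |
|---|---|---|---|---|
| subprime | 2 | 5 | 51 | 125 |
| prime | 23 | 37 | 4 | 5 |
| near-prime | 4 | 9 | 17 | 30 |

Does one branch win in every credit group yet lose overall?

Subprime: Parkway 2/5 = 40.0%, Uptown 51/125 = 40.8% → Uptown
Prime: Parkway 23/37 = 62.2%, Uptown 4/5 = 80.0% → Uptown
Near-prime: Parkway 4/9 = 44.4%, Uptown 17/30 = 56.7% → Uptown
Overall: Parkway 29/51 = 56.9%, Uptown 72/160 = 45.0% → Parkway
Uptown wins each credit group but Parkway wins overall — the comparison reverses. Uptown's applications skew toward subprime, which has a lower base rate.

Yes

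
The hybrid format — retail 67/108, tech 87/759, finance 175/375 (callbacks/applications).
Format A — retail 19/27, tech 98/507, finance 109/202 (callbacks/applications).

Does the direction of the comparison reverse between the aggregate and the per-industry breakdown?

Retail: the hybrid format 67/108 = 62.0%, Format A 19/27 = 70.4% → Format A
Tech: the hybrid format 87/759 = 11.5%, Format A 98/507 = 19.3% → Format A
Finance: the hybrid format 175/375 = 46.7%, Format A 109/202 = 54.0% → Format A
Overall: the hybrid format 329/1242 = 26.5%, Format A 226/736 = 30.7% → Format A
Format A wins overall and in every industry group — no reversal.

No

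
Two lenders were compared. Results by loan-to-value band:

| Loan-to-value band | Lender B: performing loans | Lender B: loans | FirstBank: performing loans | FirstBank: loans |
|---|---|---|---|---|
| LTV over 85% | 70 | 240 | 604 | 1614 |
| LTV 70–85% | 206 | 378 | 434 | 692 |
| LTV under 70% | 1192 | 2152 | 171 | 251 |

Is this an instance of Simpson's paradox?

Yes

LTV over 85%: Lender B 70/240 = 29.2%, FirstBank 604/1614 = 37.4% → FirstBank
LTV 70–85%: Lender B 206/378 = 54.5%, FirstBank 434/692 = 62.7% → FirstBank
LTV under 70%: Lender B 1192/2152 = 55.4%, FirstBank 171/251 = 68.1% → FirstBank
Overall: Lender B 1468/2770 = 53.0%, FirstBank 1209/2557 = 47.3% → Lender B
FirstBank wins each loan-to-value group but Lender B wins overall — the comparison reverses. FirstBank's loans skew toward LTV over 85%, which has a lower base rate.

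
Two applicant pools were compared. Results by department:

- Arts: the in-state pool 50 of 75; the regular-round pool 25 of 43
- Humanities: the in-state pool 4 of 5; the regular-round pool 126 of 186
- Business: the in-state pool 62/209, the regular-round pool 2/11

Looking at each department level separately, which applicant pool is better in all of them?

Arts: the in-state pool 50/75 = 66.7%, the regular-round pool 25/43 = 58.1% → the in-state pool
Humanities: the in-state pool 4/5 = 80.0%, the regular-round pool 126/186 = 67.7% → the in-state pool
Business: the in-state pool 62/209 = 29.7%, the regular-round pool 2/11 = 18.2% → the in-state pool
The in-state pool has the higher rate in all 3 groups.

the in-state pool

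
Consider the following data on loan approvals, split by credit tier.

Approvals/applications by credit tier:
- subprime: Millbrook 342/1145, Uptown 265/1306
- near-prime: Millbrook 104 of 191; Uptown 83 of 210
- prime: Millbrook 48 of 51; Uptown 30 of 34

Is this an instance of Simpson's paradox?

No

Subprime: Millbrook 342/1145 = 29.9%, Uptown 265/1306 = 20.3% → Millbrook
Near-prime: Millbrook 104/191 = 54.5%, Uptown 83/210 = 39.5% → Millbrook
Prime: Millbrook 48/51 = 94.1%, Uptown 30/34 = 88.2% → Millbrook
Overall: Millbrook 494/1387 = 35.6%, Uptown 378/1550 = 24.4% → Millbrook
Millbrook wins overall and in every credit group — no reversal.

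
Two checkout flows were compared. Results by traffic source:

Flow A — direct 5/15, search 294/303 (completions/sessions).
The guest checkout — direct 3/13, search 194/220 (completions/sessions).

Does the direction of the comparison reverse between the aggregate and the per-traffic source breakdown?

No

Direct: Flow A 5/15 = 33.3%, the guest checkout 3/13 = 23.1% → Flow A
Search: Flow A 294/303 = 97.0%, the guest checkout 194/220 = 88.2% → Flow A
Overall: Flow A 299/318 = 94.0%, the guest checkout 197/233 = 84.5% → Flow A
Flow A wins overall and in every traffic group — no reversal.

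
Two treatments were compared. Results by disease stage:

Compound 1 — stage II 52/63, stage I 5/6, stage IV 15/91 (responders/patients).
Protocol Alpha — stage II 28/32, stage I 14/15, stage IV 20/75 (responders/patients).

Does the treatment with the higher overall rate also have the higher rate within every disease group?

Stage II: Compound 1 52/63 = 82.5%, Protocol Alpha 28/32 = 87.5% → Protocol Alpha
Stage I: Compound 1 5/6 = 83.3%, Protocol Alpha 14/15 = 93.3% → Protocol Alpha
Stage IV: Compound 1 15/91 = 16.5%, Protocol Alpha 20/75 = 26.7% → Protocol Alpha
Overall: Compound 1 72/160 = 45.0%, Protocol Alpha 62/122 = 50.8% → Protocol Alpha
Protocol Alpha wins overall and in every disease group — no reversal.

Yes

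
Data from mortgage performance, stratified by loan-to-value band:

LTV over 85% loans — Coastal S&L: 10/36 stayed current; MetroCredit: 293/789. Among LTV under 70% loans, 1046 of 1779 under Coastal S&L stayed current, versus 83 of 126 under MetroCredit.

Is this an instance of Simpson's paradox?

Yes

LTV over 85%: Coastal S&L 10/36 = 27.8%, MetroCredit 293/789 = 37.1% → MetroCredit
LTV under 70%: Coastal S&L 1046/1779 = 58.8%, MetroCredit 83/126 = 65.9% → MetroCredit
Overall: Coastal S&L 1056/1815 = 58.2%, MetroCredit 376/915 = 41.1% → Coastal S&L
MetroCredit wins each loan-to-value group but Coastal S&L wins overall — the comparison reverses. MetroCredit's loans skew toward LTV over 85%, which has a lower base rate.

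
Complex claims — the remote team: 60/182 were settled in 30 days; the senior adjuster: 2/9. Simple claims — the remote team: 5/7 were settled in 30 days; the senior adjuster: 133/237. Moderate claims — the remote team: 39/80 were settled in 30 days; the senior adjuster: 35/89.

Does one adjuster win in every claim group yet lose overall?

Yes

Complex: the remote team 60/182 = 33.0%, the senior adjuster 2/9 = 22.2% → the remote team
Simple: the remote team 5/7 = 71.4%, the senior adjuster 133/237 = 56.1% → the remote team
Moderate: the remote team 39/80 = 48.8%, the senior adjuster 35/89 = 39.3% → the remote team
Overall: the remote team 104/269 = 38.7%, the senior adjuster 170/335 = 50.7% → the senior adjuster
The remote team wins each claim group but the senior adjuster wins overall — the comparison reverses. The remote team's claims skew toward complex, which has a lower base rate.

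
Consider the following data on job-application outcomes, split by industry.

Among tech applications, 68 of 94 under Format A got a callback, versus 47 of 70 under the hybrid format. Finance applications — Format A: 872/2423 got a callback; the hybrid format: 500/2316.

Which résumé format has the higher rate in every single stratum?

Tech: Format A 68/94 = 72.3%, the hybrid format 47/70 = 67.1% → Format A
Finance: Format A 872/2423 = 36.0%, the hybrid format 500/2316 = 21.6% → Format A
Format A has the higher rate in both groups.

Format A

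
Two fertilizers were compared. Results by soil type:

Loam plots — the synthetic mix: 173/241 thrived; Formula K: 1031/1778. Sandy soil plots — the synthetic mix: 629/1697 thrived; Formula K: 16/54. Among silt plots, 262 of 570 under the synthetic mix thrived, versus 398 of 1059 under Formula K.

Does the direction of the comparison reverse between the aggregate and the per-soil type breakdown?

Loam: the synthetic mix 173/241 = 71.8%, Formula K 1031/1778 = 58.0% → the synthetic mix
Sandy soil: the synthetic mix 629/1697 = 37.1%, Formula K 16/54 = 29.6% → the synthetic mix
Silt: the synthetic mix 262/570 = 46.0%, Formula K 398/1059 = 37.6% → the synthetic mix
Overall: the synthetic mix 1064/2508 = 42.4%, Formula K 1445/2891 = 50.0% → Formula K
The synthetic mix wins each soil group but Formula K wins overall — the comparison reverses. The synthetic mix's plots skew toward sandy soil, which has a lower base rate.

Yes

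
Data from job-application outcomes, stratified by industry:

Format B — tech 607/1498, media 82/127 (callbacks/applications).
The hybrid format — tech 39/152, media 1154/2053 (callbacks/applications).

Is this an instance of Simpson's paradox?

Yes

Tech: Format B 607/1498 = 40.5%, the hybrid format 39/152 = 25.7% → Format B
Media: Format B 82/127 = 64.6%, the hybrid format 1154/2053 = 56.2% → Format B
Overall: Format B 689/1625 = 42.4%, the hybrid format 1193/2205 = 54.1% → the hybrid format
Format B wins each industry group but the hybrid format wins overall — the comparison reverses. Format B's applications skew toward tech, which has a lower base rate.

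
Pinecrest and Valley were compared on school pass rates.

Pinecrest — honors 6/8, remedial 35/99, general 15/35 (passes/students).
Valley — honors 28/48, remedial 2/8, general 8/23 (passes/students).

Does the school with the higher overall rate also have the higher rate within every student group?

Honors: Pinecrest 6/8 = 75.0%, Valley 28/48 = 58.3% → Pinecrest
Remedial: Pinecrest 35/99 = 35.4%, Valley 2/8 = 25.0% → Pinecrest
General: Pinecrest 15/35 = 42.9%, Valley 8/23 = 34.8% → Pinecrest
Overall: Pinecrest 56/142 = 39.4%, Valley 38/79 = 48.1% → Valley
Pinecrest wins each student group but Valley wins overall — the comparison reverses. Pinecrest's students skew toward remedial, which has a lower base rate.

No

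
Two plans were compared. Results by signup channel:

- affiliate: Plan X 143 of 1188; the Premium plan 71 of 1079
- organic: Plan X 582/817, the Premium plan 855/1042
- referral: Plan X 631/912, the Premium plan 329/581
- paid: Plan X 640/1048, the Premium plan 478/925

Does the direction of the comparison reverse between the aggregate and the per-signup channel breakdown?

No

Affiliate: Plan X 143/1188 = 12.0%, the Premium plan 71/1079 = 6.6% → Plan X
Organic: Plan X 582/817 = 71.2%, the Premium plan 855/1042 = 82.1% → the Premium plan
Referral: Plan X 631/912 = 69.2%, the Premium plan 329/581 = 56.6% → Plan X
Paid: Plan X 640/1048 = 61.1%, the Premium plan 478/925 = 51.7% → Plan X
Overall: Plan X 1996/3965 = 50.3%, the Premium plan 1733/3627 = 47.8% → Plan X
Neither sweeps: Plan X wins 3 of 4 groups, the Premium plan wins 1. Plan X wins overall but not every group — no Simpson reversal.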